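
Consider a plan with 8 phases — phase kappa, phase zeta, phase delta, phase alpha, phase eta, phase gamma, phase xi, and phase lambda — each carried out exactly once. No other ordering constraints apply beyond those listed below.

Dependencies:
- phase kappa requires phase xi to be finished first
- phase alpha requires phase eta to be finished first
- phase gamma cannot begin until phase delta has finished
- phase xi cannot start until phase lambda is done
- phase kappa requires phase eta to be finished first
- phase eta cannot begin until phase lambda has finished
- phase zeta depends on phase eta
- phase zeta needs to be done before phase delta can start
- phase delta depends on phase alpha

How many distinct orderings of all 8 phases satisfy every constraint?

Phase lambda is the only phase with nothing required before it, so every ordering starts there.
Counting all ways to extend the partial order to a total order gives 40.

40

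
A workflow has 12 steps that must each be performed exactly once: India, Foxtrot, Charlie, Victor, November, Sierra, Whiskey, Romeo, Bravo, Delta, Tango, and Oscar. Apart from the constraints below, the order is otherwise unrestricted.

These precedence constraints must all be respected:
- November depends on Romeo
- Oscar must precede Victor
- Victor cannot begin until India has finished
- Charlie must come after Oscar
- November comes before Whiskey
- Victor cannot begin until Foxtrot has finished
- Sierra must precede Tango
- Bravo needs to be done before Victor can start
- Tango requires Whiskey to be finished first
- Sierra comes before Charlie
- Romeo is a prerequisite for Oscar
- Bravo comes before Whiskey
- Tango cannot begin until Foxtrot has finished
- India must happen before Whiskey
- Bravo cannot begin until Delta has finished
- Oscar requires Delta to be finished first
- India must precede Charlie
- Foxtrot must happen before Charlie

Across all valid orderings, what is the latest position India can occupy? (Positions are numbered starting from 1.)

Following every chain forward from India, the steps that must come later are Charlie, Victor, Whiskey, Tango — 4 of them.
With 4 mandatory successors out of 12 steps total, the latest slot for India is 12−4 = 8, and it's reachable by doing all non-successors before India.

8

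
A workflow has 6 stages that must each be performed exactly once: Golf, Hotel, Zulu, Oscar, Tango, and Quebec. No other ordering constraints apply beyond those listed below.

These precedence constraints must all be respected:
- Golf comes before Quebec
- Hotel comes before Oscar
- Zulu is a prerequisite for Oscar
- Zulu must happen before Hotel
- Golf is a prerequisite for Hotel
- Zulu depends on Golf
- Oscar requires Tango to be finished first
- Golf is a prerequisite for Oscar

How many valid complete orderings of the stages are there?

The stages with no prerequisites are Golf, Tango; any of them can be placed first.
Systematically extending each partial ordering one stage at a time and counting, there are 19 complete orderings.

19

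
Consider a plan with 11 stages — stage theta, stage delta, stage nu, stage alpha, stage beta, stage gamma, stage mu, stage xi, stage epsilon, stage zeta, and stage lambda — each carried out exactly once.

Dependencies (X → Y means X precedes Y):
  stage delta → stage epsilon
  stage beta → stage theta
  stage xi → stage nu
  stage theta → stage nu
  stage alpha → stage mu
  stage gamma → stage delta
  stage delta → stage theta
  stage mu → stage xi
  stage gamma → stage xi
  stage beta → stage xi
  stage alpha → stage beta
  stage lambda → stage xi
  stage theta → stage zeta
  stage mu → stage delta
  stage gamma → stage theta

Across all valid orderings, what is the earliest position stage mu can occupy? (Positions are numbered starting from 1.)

The only stage forced before stage mu (directly or transitively) is stage alpha.
With 1 mandatory predecessor, the earliest stage mu can sit is position 1+1 = 2, and placing just that one first achieves it.

2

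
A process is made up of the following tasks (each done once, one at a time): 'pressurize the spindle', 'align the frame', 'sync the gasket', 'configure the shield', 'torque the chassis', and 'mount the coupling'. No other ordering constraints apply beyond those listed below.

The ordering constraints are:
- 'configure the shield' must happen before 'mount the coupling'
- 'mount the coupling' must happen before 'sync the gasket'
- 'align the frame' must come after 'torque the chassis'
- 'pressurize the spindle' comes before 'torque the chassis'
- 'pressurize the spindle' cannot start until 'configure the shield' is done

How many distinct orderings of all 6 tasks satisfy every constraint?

10

Only 'configure the shield' has no prerequisites, so it must go first.
Systematically extending each partial ordering one task at a time and counting, there are 10 complete orderings.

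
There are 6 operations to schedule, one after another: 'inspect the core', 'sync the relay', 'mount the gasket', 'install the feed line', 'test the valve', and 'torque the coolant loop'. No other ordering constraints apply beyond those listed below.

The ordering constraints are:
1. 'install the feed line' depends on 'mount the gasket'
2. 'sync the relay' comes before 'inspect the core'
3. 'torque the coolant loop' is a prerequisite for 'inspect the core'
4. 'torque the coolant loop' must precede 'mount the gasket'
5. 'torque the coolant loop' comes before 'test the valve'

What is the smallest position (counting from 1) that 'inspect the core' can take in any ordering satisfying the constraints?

3

Working backwards through the constraints from 'inspect the core', its full set of required predecessors is 'sync the relay', 'torque the coolant loop' — 2 of them.
With 2 mandatory predecessors, the earliest 'inspect the core' can sit is position 2+1 = 3, and placing just those 2 first achieves it.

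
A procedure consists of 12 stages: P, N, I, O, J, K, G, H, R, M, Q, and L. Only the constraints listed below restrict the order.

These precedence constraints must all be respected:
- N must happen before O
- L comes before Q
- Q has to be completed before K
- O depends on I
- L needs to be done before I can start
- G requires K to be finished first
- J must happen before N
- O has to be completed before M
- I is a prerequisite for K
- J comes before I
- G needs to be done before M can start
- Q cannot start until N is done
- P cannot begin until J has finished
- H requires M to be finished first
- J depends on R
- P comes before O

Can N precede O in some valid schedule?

Yes

N is actually forced before O by the constraints, so certainly some valid ordering has N first.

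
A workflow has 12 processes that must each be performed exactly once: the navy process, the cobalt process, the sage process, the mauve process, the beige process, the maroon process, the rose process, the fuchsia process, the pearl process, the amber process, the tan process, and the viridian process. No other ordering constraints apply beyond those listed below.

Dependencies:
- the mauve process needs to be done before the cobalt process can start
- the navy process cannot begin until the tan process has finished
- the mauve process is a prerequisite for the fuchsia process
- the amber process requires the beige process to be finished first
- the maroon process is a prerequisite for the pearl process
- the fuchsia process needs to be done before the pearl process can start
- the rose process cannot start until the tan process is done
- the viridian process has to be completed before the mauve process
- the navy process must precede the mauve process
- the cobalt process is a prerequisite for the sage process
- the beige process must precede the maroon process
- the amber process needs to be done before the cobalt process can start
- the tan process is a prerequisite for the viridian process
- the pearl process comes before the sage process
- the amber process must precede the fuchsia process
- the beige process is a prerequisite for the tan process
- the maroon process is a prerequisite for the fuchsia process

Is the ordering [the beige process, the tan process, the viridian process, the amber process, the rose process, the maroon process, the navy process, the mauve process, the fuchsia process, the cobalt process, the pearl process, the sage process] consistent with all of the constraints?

Yes

Going through the constraints one by one, each required predecessor appears earlier in the sequence than its dependent — e.g. the amber process (position 4) is before the cobalt process (position 10), as required.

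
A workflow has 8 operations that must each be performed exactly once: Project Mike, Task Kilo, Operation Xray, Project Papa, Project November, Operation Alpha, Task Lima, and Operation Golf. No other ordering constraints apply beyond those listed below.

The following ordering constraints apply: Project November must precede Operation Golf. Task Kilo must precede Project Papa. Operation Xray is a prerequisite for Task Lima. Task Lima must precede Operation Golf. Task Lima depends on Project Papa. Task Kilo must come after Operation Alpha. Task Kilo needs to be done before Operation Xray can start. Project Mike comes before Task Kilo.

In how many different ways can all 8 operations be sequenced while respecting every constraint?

28

3 operations have no prerequisites (Project Mike, Project November, Operation Alpha), so any of them could come first.
Enumerating by repeatedly choosing an available operation (one whose prerequisites are all placed) gives 28 distinct complete orderings.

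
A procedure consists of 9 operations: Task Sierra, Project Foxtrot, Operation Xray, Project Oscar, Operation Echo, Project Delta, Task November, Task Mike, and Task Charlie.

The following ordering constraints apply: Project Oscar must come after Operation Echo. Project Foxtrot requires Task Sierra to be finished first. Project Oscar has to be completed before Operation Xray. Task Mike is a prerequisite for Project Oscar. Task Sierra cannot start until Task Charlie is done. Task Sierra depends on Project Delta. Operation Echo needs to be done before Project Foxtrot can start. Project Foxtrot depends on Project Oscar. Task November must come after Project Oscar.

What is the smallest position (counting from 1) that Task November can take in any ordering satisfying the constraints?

4

Every operation that must precede Task November has to come before it. Tracing all chains that end at Task November, those operations are: Project Oscar, Operation Echo, Task Mike — 3 in total.
With 3 mandatory predecessors, the earliest Task November can sit is position 3+1 = 4, and placing just those 3 first achieves it.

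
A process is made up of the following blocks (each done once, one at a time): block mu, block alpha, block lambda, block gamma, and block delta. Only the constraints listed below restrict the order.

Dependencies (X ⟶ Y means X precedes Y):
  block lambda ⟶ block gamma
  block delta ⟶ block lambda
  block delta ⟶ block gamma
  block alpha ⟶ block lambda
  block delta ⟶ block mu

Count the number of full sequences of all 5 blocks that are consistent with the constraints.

7

The blocks with no prerequisites are block alpha, block delta; any of them can be placed first.
Systematically extending each partial ordering one block at a time and counting, there are 7 complete orderings.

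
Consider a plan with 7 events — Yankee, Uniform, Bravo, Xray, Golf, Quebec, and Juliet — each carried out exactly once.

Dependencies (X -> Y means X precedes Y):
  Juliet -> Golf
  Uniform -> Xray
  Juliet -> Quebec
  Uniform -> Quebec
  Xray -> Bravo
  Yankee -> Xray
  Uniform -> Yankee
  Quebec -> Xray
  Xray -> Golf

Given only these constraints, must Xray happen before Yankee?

There is a chain Yankee → Xray, which puts Yankee before Xray.
So Xray does not have to come before Yankee — it cannot.

No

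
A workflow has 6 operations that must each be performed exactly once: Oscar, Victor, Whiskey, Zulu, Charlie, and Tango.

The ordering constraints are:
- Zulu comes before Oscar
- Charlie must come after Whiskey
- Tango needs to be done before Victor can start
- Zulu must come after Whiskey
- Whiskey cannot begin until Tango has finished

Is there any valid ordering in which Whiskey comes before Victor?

Nothing in the constraints forces Victor before Whiskey — there is no chain from Victor to Whiskey.
So a valid ordering placing Whiskey earlier than Victor exists.

Yes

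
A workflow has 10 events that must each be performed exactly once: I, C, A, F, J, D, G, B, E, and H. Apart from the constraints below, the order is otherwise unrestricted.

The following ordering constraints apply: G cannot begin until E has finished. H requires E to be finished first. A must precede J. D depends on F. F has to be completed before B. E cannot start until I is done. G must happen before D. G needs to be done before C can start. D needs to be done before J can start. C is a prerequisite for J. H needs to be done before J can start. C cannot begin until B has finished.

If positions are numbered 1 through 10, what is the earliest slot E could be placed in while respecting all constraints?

Working backwards through the constraints from E, its only required predecessor is I.
So at minimum 1 event comes before E, putting E no earlier than position 2. That position is achievable by scheduling exactly that predecessor first.

2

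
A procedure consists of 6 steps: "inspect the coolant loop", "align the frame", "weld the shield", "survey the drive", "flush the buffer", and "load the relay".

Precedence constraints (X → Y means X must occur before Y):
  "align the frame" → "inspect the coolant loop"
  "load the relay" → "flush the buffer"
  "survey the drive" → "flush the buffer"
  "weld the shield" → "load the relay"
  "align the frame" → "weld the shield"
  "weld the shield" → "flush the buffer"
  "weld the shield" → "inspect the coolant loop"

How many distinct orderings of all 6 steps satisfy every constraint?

2 steps have no prerequisites ("align the frame", "survey the drive"), so any of them could come first.
Systematically extending each partial ordering one step at a time and counting, there are 14 complete orderings.

14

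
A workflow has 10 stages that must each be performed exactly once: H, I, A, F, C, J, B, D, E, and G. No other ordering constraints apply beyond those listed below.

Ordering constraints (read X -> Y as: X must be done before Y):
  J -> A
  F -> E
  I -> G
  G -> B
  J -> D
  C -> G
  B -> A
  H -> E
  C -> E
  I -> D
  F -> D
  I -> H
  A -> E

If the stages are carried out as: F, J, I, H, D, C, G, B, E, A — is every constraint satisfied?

No

The sequence places E ahead of A.
But one of the constraints requires A before E, so this ordering violates it.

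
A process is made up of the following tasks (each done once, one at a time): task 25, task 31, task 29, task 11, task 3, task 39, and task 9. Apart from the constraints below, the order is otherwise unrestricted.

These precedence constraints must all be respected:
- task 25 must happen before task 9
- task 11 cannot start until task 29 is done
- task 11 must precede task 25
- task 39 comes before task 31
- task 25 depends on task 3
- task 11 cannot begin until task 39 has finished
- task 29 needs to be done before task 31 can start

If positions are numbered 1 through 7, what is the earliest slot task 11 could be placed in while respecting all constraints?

Working backwards through the constraints from task 11, its full set of required predecessors is task 29, task 39 — 2 of them.
So at minimum 2 tasks come before task 11, putting task 11 no earlier than position 3. That position is achievable by scheduling exactly those predecessors first.

3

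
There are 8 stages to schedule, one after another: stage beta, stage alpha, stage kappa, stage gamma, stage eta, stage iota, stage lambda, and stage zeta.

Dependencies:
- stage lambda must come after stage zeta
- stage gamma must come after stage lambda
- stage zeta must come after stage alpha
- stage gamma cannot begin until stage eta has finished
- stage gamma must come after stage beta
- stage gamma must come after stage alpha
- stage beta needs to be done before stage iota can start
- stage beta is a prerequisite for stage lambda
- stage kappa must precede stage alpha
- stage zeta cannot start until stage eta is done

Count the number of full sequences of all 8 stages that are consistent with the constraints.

75

The stages with no prerequisites are stage beta, stage kappa, stage eta; any of them can be placed first.
Counting all ways to extend the partial order to a total order gives 75.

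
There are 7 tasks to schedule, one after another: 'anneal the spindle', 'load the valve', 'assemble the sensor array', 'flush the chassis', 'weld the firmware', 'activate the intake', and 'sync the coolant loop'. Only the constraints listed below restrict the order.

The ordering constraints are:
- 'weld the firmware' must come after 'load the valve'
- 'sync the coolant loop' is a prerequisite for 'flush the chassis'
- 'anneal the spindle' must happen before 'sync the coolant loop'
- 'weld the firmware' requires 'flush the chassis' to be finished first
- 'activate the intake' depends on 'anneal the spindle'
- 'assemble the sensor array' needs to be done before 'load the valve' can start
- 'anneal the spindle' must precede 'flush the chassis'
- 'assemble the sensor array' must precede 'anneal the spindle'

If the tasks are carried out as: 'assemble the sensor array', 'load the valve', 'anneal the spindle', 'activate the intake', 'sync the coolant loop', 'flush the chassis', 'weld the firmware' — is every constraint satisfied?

Yes

Every stated constraint is respected: 'load the valve' sits at position 2, ahead of 'weld the firmware' at position 7, and each of the other listed pairs likewise has the predecessor earlier in the sequence.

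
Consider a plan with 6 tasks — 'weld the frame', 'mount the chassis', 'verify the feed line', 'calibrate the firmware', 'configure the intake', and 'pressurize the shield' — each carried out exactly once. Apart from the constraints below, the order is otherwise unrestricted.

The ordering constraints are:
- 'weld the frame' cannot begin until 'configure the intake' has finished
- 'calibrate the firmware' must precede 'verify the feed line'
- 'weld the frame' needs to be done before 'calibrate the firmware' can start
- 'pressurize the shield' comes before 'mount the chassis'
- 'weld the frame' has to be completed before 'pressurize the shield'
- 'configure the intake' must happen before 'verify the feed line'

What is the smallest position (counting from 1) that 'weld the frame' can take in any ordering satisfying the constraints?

Working backwards through the constraints from 'weld the frame', its only required predecessor is 'configure the intake'.
With 1 mandatory predecessor, the earliest 'weld the frame' can sit is position 1+1 = 2, and placing just that one first achieves it.

2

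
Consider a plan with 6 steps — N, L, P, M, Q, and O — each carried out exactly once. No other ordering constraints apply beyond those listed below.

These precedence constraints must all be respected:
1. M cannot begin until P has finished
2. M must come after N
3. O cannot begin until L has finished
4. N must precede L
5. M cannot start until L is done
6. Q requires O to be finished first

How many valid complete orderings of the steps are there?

2 steps have no prerequisites (N, P), so any of them could come first.
Enumerating by repeatedly choosing an available step (one whose prerequisites are all placed) gives 12 distinct complete orderings.

12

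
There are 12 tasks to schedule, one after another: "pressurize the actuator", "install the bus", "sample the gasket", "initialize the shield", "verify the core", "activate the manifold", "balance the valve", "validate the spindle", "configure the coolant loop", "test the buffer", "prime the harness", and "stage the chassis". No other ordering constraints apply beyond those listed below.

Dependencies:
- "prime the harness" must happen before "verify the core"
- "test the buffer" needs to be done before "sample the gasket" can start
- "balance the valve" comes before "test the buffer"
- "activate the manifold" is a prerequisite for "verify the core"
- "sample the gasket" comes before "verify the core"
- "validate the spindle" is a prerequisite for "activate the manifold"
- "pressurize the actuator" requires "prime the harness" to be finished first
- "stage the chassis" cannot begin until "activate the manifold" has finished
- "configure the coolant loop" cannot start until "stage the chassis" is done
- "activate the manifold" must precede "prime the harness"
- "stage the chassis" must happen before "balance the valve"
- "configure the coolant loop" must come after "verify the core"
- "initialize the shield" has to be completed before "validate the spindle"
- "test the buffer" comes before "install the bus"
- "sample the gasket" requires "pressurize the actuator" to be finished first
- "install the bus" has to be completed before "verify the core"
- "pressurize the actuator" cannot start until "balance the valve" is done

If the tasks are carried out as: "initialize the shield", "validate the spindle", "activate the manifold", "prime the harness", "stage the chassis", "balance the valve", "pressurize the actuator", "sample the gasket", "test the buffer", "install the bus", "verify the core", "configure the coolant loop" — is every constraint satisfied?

No

Here "test the buffer" comes after "sample the gasket".
That contradicts the constraint that "test the buffer" must precede "sample the gasket".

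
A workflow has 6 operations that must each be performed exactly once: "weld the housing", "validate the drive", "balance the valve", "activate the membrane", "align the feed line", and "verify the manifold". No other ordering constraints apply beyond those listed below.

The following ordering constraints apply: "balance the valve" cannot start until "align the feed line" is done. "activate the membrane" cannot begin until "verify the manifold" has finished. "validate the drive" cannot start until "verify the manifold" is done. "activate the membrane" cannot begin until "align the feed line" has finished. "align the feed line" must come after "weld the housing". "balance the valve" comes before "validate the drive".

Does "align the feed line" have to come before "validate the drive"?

Tracing the constraints gives a chain: "align the feed line" → "balance the valve" → "validate the drive".
That forces "align the feed line" before "validate the drive" in every valid schedule.

Yes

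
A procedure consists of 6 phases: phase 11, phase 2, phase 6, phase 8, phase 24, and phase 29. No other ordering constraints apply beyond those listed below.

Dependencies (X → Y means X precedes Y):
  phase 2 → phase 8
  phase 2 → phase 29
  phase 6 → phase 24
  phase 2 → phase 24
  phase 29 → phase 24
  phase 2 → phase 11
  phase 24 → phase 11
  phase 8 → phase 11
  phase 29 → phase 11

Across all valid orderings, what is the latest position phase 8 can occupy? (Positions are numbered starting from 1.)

5

Following the constraints forward from phase 8, its only required successor is phase 11.
So at least 1 phase follows phase 8, putting phase 8 no later than position 5. That position is achievable by scheduling everything else first.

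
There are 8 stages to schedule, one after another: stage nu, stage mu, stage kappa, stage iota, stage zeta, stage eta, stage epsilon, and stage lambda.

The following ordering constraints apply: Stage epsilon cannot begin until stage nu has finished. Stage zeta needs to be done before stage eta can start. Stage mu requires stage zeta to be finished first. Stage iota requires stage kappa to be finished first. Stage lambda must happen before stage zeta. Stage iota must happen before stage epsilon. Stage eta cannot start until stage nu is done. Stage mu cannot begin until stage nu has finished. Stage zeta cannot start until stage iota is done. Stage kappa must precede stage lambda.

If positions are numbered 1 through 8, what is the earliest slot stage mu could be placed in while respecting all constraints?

Every stage that must precede stage mu has to come before it. Tracing all chains that end at stage mu, those stages are: stage nu, stage kappa, stage iota, stage zeta, stage lambda — 5 in total.
With 5 mandatory predecessors, the earliest stage mu can sit is position 5+1 = 6, and placing just those 5 first achieves it.

6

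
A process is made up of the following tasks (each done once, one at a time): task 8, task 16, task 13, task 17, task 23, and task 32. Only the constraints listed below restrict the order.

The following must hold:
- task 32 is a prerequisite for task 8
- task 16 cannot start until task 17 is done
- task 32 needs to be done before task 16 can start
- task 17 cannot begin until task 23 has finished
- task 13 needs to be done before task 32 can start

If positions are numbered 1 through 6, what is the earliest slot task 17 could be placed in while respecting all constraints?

2

The only task forced before task 17 (directly or transitively) is task 23.
With 1 mandatory predecessor, the earliest task 17 can sit is position 1+1 = 2, and placing just that one first achieves it.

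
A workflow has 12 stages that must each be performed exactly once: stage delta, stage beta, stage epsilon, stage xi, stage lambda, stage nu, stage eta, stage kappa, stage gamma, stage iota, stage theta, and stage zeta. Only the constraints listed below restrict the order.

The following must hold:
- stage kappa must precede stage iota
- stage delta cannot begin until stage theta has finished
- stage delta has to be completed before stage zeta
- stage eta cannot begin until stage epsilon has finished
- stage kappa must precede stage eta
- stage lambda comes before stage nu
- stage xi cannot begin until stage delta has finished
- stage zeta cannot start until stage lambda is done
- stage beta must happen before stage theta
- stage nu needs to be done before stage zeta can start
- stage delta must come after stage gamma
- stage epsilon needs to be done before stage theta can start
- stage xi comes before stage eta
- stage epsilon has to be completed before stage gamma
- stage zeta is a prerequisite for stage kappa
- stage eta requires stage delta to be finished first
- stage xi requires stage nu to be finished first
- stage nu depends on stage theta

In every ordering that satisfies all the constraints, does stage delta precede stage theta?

In fact the dependencies run the other way: stage theta → stage delta.
So stage delta does not have to come before stage theta — it cannot.

No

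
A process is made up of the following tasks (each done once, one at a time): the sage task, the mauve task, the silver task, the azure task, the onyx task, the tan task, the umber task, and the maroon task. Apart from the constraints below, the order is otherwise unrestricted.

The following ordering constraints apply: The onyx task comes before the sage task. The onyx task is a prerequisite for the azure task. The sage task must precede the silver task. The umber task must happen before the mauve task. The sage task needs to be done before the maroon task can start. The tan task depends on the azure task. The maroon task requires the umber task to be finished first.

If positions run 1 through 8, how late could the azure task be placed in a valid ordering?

The only task forced after the azure task (directly or by a chain) is the tan task.
So at least 1 task follows the azure task, putting the azure task no later than position 7. That position is achievable by scheduling everything else first.

7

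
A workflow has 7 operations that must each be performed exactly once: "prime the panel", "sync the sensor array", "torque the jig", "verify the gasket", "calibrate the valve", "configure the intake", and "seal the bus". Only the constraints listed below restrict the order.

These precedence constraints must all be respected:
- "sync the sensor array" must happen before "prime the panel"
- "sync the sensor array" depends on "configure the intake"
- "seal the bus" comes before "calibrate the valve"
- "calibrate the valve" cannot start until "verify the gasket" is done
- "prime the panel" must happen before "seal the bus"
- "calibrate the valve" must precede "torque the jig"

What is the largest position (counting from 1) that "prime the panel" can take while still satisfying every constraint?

Every operation that must follow "prime the panel" has to come after it. Tracing all chains starting from "prime the panel", those operations are: "torque the jig", "calibrate the valve", "seal the bus" — 3 in total.
With 3 mandatory successors out of 7 operations total, the latest slot for "prime the panel" is 7−3 = 4, and it's reachable by doing all non-successors before "prime the panel".

4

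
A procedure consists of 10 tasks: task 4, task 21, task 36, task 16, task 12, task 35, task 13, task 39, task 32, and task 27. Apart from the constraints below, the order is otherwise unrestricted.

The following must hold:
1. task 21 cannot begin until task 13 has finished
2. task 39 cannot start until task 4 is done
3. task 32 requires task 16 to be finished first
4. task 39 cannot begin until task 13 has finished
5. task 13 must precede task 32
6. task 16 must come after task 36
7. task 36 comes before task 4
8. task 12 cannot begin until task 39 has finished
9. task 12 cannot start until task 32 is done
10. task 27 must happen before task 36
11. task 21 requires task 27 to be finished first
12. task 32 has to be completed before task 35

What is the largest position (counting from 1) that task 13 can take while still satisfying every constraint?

5

Every task that must follow task 13 has to come after it. Tracing all chains starting from task 13, those tasks are: task 21, task 12, task 35, task 39, task 32 — 5 in total.
With 5 mandatory successors out of 10 tasks total, the latest slot for task 13 is 10−5 = 5, and it's reachable by doing all non-successors before task 13.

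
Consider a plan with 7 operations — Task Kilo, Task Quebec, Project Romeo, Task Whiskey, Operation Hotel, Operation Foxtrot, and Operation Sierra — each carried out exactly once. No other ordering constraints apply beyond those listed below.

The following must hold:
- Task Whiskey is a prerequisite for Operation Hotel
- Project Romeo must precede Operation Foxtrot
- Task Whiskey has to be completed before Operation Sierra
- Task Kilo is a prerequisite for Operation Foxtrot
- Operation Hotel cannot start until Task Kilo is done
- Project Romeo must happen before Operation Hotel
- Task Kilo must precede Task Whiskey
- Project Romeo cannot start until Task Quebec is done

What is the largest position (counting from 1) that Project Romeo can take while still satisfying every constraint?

5

The operations that are forced after Project Romeo, directly or by a chain of constraints, are Operation Hotel, Operation Foxtrot. That's 2 operations.
With 2 mandatory successors out of 7 operations total, the latest slot for Project Romeo is 7−2 = 5, and it's reachable by doing all non-successors before Project Romeo.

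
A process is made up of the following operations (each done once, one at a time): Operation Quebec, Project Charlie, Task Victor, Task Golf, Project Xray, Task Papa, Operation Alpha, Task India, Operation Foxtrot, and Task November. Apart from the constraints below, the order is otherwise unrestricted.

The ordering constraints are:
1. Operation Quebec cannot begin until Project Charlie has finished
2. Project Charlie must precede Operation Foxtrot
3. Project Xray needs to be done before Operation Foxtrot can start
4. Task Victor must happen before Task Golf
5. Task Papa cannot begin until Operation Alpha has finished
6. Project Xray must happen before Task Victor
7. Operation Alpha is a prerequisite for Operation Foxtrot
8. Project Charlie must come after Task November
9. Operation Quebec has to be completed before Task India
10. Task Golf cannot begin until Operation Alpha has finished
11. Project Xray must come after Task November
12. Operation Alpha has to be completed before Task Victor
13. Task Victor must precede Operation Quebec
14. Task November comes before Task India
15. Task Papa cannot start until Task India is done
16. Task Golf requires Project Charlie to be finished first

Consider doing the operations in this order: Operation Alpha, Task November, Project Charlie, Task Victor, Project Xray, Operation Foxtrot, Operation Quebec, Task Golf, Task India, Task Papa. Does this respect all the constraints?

No

In the proposed order, Task Victor appears before Project Xray.
Since Project Xray is required before Task Victor, the ordering is invalid.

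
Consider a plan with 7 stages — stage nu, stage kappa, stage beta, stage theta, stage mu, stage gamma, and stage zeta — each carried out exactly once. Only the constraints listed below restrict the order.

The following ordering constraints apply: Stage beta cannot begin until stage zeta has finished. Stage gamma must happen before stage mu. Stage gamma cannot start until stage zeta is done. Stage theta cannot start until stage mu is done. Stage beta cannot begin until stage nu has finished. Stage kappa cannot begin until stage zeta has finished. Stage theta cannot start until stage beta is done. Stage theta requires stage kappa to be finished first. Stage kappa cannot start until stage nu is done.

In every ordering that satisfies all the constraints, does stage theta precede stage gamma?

The constraints actually force stage gamma before stage theta (via stage gamma → stage mu → stage theta), not the other way around.
So stage theta never precedes stage gamma.

No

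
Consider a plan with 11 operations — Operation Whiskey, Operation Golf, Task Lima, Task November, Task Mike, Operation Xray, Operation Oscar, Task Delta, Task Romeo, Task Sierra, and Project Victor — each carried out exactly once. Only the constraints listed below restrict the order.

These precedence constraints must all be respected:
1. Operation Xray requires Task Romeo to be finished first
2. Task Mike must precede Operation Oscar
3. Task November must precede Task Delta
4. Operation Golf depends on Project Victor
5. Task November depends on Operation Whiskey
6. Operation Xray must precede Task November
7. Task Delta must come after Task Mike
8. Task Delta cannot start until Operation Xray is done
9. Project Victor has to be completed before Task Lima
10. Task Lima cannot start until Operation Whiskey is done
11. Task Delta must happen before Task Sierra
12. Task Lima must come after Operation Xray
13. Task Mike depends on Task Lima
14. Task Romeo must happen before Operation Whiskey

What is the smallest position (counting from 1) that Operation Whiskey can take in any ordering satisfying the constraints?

2

Working backwards through the constraints from Operation Whiskey, its only required predecessor is Task Romeo.
So at minimum 1 operation comes before Operation Whiskey, putting Operation Whiskey no earlier than position 2. That position is achievable by scheduling exactly that predecessor first.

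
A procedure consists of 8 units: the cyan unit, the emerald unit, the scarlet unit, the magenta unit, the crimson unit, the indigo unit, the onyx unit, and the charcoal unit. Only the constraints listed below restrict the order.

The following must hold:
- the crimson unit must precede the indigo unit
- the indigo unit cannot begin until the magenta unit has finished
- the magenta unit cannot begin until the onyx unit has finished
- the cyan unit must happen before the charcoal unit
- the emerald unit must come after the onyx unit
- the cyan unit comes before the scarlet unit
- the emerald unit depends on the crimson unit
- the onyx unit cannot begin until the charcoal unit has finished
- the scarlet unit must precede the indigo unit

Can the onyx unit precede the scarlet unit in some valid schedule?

No chain of constraints runs from the scarlet unit to the onyx unit, so the scarlet unit is not required to come first.
So a valid ordering placing the onyx unit earlier than the scarlet unit exists.

Yes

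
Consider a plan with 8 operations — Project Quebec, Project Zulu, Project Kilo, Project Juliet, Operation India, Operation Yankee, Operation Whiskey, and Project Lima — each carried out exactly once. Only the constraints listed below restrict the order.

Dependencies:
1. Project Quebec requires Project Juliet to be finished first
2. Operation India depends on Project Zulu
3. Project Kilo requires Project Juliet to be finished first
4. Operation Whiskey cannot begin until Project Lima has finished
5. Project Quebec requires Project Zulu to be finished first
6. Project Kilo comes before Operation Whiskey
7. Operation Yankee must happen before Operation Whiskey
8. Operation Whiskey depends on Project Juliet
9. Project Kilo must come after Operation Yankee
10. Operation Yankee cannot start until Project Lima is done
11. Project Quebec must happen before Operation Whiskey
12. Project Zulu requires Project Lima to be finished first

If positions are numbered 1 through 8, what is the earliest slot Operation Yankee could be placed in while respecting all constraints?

2

Working backwards through the constraints from Operation Yankee, its only required predecessor is Project Lima.
So at minimum 1 operation comes before Operation Yankee, putting Operation Yankee no earlier than position 2. That position is achievable by scheduling exactly that predecessor first.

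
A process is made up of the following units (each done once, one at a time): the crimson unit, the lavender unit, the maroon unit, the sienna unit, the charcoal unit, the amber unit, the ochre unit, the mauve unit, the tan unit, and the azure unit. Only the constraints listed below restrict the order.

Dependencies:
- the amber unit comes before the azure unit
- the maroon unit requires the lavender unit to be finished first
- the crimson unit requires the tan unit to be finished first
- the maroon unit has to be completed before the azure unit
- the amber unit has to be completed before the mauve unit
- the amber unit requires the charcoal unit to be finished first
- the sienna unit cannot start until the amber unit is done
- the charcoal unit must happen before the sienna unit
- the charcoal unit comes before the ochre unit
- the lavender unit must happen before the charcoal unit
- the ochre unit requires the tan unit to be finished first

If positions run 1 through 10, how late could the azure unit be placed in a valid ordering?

10

Nothing depends on the azure unit, so it can be the final unit, position 10.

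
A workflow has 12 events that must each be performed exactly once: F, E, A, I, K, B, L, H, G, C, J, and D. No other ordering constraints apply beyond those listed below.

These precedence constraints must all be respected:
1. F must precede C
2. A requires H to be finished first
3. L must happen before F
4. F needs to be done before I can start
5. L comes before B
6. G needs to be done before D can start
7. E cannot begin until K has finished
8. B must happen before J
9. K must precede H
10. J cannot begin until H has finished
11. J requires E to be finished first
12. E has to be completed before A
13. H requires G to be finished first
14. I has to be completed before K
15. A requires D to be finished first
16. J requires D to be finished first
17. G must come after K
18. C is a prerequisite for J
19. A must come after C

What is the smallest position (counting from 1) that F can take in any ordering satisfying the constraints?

Working backwards through the constraints from F, its only required predecessor is L.
With 1 mandatory predecessor, the earliest F can sit is position 1+1 = 2, and placing just that one first achieves it.

2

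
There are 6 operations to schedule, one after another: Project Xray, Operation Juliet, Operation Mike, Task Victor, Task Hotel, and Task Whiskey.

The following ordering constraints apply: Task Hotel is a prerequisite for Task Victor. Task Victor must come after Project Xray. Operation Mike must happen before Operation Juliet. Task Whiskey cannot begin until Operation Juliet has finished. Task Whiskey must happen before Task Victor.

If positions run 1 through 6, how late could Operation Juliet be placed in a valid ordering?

4

Every operation that must follow Operation Juliet has to come after it. Tracing all chains starting from Operation Juliet, those operations are: Task Victor, Task Whiskey — 2 in total.
With 2 mandatory successors out of 6 operations total, the latest slot for Operation Juliet is 6−2 = 4, and it's reachable by doing all non-successors before Operation Juliet.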